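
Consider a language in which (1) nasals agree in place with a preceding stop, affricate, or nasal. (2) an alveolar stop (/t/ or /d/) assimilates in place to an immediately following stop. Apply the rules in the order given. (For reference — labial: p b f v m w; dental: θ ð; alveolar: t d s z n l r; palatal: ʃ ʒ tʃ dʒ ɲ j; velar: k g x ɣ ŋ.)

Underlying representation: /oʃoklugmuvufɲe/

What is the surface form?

Rule 1: /m/ after /g/ (velar) → [ŋ]
After rule 1: oʃoklugŋuvufɲe
Rule 2: no segment meets the rule's conditions; no change.

[oʃoklugŋuvufɲe]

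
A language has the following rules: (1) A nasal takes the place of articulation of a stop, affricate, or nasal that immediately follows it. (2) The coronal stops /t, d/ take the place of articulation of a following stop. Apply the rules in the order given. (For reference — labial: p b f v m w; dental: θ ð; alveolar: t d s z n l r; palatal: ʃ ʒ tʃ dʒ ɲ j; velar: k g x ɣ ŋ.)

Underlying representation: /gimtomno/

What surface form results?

Rule 1: /m/ before /t/ (alveolar) → [n]
Rule 1: /m/ before /n/ (alveolar) → [n]
After rule 1: gintonno
Rule 2: no segment meets the rule's conditions; no change.

[gintonno]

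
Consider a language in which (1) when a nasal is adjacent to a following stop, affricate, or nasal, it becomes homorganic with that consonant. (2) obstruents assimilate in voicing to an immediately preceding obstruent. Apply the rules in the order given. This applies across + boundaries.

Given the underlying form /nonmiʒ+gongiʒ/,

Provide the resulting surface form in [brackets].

[nommiʒ+goŋgiʒ]

Rule 1: /n/ before /m/ (labial) → [m]
Rule 1: /n/ before /g/ (velar) → [ŋ]
After rule 1: nommiʒ+goŋgiʒ
Rule 2: no segment meets the rule's conditions; no change.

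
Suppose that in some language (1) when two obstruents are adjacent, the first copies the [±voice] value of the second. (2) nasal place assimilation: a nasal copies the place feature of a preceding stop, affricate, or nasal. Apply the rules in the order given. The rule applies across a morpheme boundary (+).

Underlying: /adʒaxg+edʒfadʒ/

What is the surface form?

[adʒaɣg+etʃfadʒ]

Rule 1: /x/ before /g/ (voiced) → [ɣ]
Rule 1: /dʒ/ before /f/ (voiceless) → [tʃ]
After rule 1: adʒaɣg+etʃfadʒ
Rule 2: no segment meets the rule's conditions; no change.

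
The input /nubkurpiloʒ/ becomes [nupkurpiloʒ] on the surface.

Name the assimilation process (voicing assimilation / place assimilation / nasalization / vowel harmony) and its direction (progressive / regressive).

/b/→[p].
Each target copies a feature from the following segment, so the direction is regressive.

voicing assimilation, regressive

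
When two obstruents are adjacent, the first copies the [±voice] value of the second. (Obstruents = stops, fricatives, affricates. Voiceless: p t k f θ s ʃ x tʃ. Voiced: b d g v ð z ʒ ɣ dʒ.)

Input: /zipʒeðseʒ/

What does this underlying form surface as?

/p/ before /ʒ/ (voiced) → [b]
/ð/ before /s/ (voiceless) → [θ]

[zibʒeθseʒ]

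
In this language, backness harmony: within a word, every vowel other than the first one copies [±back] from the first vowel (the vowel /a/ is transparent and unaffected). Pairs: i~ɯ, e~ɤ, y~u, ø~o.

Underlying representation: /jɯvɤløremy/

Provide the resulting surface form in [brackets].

[jɯvɤlorɤmu]

/ø/ harmonizes with /ɯ/ ([+back]) → [o]
/e/ harmonizes with /ɯ/ ([+back]) → [ɤ]
/y/ harmonizes with /ɯ/ ([+back]) → [u]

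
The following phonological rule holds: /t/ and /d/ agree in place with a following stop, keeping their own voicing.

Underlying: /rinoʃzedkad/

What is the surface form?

/d/ before /k/ (velar) → [g]

[rinoʃzegkad]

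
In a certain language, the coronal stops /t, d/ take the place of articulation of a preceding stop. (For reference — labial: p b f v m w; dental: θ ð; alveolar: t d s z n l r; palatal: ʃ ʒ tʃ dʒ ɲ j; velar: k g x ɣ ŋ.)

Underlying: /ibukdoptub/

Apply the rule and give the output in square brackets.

[ibukgoppub]

/d/ after /k/ (velar) → [g]
/t/ after /p/ (labial) → [p]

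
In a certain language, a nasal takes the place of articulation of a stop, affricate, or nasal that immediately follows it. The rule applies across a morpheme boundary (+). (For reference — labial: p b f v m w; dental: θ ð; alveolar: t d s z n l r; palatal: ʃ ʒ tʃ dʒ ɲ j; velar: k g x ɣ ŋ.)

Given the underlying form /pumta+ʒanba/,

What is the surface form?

[punta+ʒamba]

/m/ before /t/ (alveolar) → [n]
/n/ before /b/ (labial) → [m]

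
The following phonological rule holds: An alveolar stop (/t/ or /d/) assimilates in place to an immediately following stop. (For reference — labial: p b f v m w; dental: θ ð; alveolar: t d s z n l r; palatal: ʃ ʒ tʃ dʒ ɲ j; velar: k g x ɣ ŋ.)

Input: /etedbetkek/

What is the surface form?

[etebbekkek]

/d/ before /b/ (labial) → [b]
/t/ before /k/ (velar) → [k]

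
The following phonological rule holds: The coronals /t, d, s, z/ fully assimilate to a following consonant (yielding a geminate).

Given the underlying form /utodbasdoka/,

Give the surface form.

[utobbaddoka]

/d/ before /b/ → [b] (total assimilation)
/s/ before /d/ → [d] (total assimilation)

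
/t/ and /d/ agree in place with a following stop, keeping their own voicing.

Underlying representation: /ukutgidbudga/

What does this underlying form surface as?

[ukukgibbugga]

/t/ before /g/ (velar) → [k]
/d/ before /b/ (labial) → [b]
/d/ before /g/ (velar) → [g]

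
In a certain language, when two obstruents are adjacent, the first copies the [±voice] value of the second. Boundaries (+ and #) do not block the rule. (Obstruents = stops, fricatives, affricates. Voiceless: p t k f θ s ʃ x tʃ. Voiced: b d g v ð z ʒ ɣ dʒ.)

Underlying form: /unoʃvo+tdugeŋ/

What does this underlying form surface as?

[unoʒvo+ddugeŋ]

/ʃ/ before /v/ (voiced) → [ʒ]
/t/ before /d/ (voiced) → [d]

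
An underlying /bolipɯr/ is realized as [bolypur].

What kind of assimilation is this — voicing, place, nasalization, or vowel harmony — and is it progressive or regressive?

vowel harmony, progressive

/i/→[y] /ɯ/→[u].
Vowels agree with the first vowel, so the harmony is progressive.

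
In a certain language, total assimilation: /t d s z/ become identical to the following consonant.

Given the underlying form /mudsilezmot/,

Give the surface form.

/d/ before /s/ → [s] (total assimilation)
/z/ before /m/ → [m] (total assimilation)

[mussilemmot]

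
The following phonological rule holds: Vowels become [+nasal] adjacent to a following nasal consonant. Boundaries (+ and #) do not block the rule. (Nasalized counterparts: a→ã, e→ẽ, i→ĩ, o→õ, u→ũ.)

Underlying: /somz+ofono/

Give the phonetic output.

[sõmz+ofõno]

/o/ before nasal /m/ → [õ]
/o/ before nasal /n/ → [õ]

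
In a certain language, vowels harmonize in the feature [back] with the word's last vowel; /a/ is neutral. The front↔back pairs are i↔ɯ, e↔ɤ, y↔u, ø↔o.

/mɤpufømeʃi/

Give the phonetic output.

[mepyfømeʃi]

/ɤ/ harmonizes with /i/ ([-back]) → [e]
/u/ harmonizes with /i/ ([-back]) → [y]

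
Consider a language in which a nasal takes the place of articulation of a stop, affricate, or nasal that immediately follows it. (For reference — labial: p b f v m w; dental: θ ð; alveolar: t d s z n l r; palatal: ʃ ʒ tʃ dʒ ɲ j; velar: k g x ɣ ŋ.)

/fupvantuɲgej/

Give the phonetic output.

[fupvantuŋgej]

/ɲ/ before /g/ (velar) → [ŋ]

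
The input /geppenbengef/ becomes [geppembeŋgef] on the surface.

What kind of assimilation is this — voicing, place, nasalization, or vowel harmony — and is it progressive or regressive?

place assimilation, regressive

/n/→[m] /n/→[ŋ].
Each target copies a feature from the following segment, so the direction is regressive.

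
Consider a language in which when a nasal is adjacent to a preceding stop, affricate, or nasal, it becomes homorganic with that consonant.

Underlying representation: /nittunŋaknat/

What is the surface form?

/ŋ/ after /n/ (alveolar) → [n]
/n/ after /k/ (velar) → [ŋ]

[nittunnakŋat]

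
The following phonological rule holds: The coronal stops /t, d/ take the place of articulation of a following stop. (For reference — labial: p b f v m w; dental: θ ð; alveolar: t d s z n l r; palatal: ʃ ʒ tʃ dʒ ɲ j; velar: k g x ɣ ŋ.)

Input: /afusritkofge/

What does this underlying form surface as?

/t/ before /k/ (velar) → [k]

[afusrikkofge]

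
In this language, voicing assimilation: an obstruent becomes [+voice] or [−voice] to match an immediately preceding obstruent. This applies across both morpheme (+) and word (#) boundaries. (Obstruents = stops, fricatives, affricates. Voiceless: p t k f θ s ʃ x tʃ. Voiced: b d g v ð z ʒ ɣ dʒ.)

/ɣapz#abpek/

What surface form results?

[ɣaps#abbek]

/z/ after /p/ (voiceless) → [s]
/p/ after /b/ (voiced) → [b]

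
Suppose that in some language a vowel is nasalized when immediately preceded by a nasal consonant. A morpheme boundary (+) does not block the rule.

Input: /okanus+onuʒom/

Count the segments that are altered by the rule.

/u/ after nasal /n/ → [ũ]
/u/ after nasal /n/ → [ũ]
2 segments change.

2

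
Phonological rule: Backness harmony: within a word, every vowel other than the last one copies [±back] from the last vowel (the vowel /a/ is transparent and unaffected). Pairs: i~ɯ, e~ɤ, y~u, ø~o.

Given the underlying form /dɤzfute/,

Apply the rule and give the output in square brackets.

/ɤ/ harmonizes with /e/ ([-back]) → [e]
/u/ harmonizes with /e/ ([-back]) → [y]

[dezfyte]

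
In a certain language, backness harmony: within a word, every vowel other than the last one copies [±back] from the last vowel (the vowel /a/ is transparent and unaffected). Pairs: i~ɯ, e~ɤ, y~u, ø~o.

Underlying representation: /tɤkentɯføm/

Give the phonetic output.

[tekentiføm]

/ɤ/ harmonizes with /ø/ ([-back]) → [e]
/ɯ/ harmonizes with /ø/ ([-back]) → [i]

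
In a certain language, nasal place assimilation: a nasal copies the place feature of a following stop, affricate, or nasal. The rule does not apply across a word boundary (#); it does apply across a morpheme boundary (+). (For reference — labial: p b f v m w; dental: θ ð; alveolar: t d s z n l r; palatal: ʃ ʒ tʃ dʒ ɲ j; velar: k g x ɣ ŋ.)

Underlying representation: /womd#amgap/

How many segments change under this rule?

/m/ before /d/ (alveolar) → [n]
/m/ before /g/ (velar) → [ŋ]
2 segments change.

2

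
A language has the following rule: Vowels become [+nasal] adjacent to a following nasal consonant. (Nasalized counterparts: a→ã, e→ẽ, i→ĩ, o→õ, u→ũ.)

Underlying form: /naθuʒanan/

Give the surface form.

[naθuʒãnãn]

/a/ before nasal /n/ → [ã]
/a/ before nasal /n/ → [ã]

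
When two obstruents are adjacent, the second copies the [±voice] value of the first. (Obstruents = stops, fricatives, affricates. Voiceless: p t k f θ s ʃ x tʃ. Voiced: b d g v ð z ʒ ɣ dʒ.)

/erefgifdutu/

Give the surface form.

/g/ after /f/ (voiceless) → [k]
/d/ after /f/ (voiceless) → [t]

[erefkiftutu]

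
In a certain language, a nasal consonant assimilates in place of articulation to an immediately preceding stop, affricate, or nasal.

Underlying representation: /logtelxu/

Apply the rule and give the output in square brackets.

[logtelxu]

no segment meets the rule's conditions; no change.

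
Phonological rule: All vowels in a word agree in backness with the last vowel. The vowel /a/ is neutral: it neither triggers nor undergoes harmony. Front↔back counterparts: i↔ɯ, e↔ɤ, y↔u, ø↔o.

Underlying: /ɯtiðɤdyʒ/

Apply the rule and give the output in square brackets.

/ɯ/ harmonizes with /y/ ([-back]) → [i]
/ɤ/ harmonizes with /y/ ([-back]) → [e]

[itiðedyʒ]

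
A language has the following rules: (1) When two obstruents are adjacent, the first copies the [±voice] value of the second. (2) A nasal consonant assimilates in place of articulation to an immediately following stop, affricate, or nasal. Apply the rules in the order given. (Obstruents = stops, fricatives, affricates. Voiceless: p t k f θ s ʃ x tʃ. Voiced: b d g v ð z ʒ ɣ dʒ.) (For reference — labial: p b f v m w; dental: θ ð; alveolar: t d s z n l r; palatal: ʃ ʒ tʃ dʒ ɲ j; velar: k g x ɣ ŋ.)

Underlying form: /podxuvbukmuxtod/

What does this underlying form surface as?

[potxuvbukmuxtod]

Rule 1: /d/ before /x/ (voiceless) → [t]
After rule 1: potxuvbukmuxtod
Rule 2: no segment meets the rule's conditions; no change.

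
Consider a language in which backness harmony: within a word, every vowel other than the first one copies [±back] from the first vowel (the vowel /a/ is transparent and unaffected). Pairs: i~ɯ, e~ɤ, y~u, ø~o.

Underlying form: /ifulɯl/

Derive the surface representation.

/u/ harmonizes with /i/ ([-back]) → [y]
/ɯ/ harmonizes with /i/ ([-back]) → [i]

[ifylil]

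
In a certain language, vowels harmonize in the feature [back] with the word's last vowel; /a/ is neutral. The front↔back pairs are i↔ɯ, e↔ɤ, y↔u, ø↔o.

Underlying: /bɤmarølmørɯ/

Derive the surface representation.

/ø/ harmonizes with /ɯ/ ([+back]) → [o]
/ø/ harmonizes with /ɯ/ ([+back]) → [o]

[bɤmarolmorɯ]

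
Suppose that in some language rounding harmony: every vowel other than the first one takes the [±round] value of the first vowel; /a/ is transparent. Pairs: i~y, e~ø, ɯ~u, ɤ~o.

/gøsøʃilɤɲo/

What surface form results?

[gøsøʃyloɲo]

/i/ harmonizes with /ø/ ([+round]) → [y]
/ɤ/ harmonizes with /ø/ ([+round]) → [o]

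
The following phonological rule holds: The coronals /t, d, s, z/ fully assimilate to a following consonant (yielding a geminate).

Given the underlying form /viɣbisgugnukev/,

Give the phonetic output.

/s/ before /g/ → [g] (total assimilation)

[viɣbiggugnukev]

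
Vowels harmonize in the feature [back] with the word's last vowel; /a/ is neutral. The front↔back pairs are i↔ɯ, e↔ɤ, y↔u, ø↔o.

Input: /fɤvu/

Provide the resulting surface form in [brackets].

no segment meets the rule's conditions; no change.

[fɤvu]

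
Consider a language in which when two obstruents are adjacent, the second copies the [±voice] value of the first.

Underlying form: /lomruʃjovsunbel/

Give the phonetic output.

[lomruʃjovzunbel]

/s/ after /v/ (voiced) → [z]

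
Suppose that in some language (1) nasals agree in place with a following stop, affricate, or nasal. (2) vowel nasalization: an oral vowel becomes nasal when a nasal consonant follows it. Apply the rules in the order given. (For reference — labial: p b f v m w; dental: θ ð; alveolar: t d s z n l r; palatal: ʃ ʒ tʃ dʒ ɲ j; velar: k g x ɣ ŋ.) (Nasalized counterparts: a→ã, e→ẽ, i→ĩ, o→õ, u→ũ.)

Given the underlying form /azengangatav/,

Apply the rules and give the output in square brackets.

Rule 1: /n/ before /g/ (velar) → [ŋ]
Rule 1: /n/ before /g/ (velar) → [ŋ]
After rule 1: azeŋgaŋgatav
Rule 2: /e/ before nasal /ŋ/ → [ẽ]
Rule 2: /a/ before nasal /ŋ/ → [ã]

[azẽŋgãŋgatav]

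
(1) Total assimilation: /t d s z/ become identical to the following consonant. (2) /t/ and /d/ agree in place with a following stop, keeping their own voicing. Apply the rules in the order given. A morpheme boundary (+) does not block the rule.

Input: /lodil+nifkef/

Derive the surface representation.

Rule 1: no segment meets the rule's conditions; no change.
After rule 1: lodil+nifkef
Rule 2: no segment meets the rule's conditions; no change.

[lodil+nifkef]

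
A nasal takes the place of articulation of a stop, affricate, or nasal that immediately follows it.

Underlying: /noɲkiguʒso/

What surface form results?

[noŋkiguʒso]

/ɲ/ before /k/ (velar) → [ŋ]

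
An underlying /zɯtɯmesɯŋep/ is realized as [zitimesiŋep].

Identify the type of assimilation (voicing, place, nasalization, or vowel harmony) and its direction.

vowel harmony, regressive

/ɯ/→[i] /ɯ/→[i] /ɯ/→[i].
Vowels agree with the last vowel, so the harmony is regressive.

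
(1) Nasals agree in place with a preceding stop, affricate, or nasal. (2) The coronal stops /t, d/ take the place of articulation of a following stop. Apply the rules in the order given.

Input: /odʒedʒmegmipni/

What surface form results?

[odʒedʒɲegŋipmi]

Rule 1: /m/ after /dʒ/ (palatal) → [ɲ]
Rule 1: /m/ after /g/ (velar) → [ŋ]
Rule 1: /n/ after /p/ (labial) → [m]
After rule 1: odʒedʒɲegŋipmi
Rule 2: no segment meets the rule's conditions; no change.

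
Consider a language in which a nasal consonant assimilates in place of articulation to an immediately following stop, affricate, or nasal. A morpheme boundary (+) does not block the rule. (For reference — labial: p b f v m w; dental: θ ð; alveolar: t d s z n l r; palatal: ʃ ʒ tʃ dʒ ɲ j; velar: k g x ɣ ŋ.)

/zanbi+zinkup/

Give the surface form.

[zambi+ziŋkup]

/n/ before /b/ (labial) → [m]
/n/ before /k/ (velar) → [ŋ]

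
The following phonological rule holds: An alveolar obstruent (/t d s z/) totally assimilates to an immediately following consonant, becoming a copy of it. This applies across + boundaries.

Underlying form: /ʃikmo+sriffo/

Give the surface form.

[ʃikmo+rriffo]

/s/ before /r/ → [r] (total assimilation)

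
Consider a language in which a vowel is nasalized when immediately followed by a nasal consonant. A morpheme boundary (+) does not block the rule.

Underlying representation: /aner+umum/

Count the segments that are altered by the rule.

3

/a/ before nasal /n/ → [ã]
/u/ before nasal /m/ → [ũ]
/u/ before nasal /m/ → [ũ]
3 segments change.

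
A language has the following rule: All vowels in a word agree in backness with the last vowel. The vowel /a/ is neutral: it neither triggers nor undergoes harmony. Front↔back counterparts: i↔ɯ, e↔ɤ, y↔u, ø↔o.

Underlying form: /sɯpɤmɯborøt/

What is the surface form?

[sipemibørøt]

/ɯ/ harmonizes with /ø/ ([-back]) → [i]
/ɤ/ harmonizes with /ø/ ([-back]) → [e]
/ɯ/ harmonizes with /ø/ ([-back]) → [i]
/o/ harmonizes with /ø/ ([-back]) → [ø]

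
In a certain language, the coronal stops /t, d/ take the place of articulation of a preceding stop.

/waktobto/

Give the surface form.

[wakkobpo]

/t/ after /k/ (velar) → [k]
/t/ after /b/ (labial) → [p]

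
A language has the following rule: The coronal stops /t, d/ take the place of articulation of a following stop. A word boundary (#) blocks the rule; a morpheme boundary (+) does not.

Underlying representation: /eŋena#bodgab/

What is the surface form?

[eŋena#boggab]

/d/ before /g/ (velar) → [g]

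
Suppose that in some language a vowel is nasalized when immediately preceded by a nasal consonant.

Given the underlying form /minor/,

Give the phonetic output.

[mĩnõr]

/i/ after nasal /m/ → [ĩ]
/o/ after nasal /n/ → [õ]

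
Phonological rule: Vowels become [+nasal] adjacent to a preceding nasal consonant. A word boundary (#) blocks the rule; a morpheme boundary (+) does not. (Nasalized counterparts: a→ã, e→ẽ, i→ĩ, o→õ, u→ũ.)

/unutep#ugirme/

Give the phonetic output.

[unũtep#ugirmẽ]

/u/ after nasal /n/ → [ũ]
/e/ after nasal /m/ → [ẽ]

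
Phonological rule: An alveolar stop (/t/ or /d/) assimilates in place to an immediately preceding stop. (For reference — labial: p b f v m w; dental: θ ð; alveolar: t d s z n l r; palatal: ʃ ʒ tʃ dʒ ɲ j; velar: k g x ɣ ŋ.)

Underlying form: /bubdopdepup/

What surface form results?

[bubbopbepup]

/d/ after /b/ (labial) → [b]
/d/ after /p/ (labial) → [b]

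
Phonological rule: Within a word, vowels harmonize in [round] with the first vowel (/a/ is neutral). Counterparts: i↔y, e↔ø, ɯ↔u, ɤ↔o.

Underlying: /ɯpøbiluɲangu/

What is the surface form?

/ø/ harmonizes with /ɯ/ ([-round]) → [e]
/u/ harmonizes with /ɯ/ ([-round]) → [ɯ]
/u/ harmonizes with /ɯ/ ([-round]) → [ɯ]

[ɯpebilɯɲangɯ]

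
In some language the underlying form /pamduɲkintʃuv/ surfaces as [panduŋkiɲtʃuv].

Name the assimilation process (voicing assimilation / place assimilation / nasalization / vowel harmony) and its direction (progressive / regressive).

place assimilation, regressive

/m/→[n] /ɲ/→[ŋ] /n/→[ɲ].
Each target copies a feature from the following segment, so the direction is regressive.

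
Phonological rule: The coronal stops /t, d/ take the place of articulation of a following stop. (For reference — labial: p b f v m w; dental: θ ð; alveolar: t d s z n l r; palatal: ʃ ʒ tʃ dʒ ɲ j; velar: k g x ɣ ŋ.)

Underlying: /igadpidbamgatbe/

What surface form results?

/d/ before /p/ (labial) → [b]
/d/ before /b/ (labial) → [b]
/t/ before /b/ (labial) → [p]

[igabpibbamgapbe]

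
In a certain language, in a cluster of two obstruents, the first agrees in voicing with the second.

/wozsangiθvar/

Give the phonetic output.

[wossangiðvar]

/z/ before /s/ (voiceless) → [s]
/θ/ before /v/ (voiced) → [ð]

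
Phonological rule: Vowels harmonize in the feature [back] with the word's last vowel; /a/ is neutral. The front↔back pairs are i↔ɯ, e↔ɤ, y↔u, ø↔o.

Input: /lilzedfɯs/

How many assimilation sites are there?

2

/i/ harmonizes with /ɯ/ ([+back]) → [ɯ]
/e/ harmonizes with /ɯ/ ([+back]) → [ɤ]
2 segments change.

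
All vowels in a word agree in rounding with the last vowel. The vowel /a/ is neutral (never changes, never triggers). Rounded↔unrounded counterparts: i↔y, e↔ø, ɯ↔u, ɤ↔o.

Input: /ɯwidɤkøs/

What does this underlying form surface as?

/ɯ/ harmonizes with /ø/ ([+round]) → [u]
/i/ harmonizes with /ø/ ([+round]) → [y]
/ɤ/ harmonizes with /ø/ ([+round]) → [o]

[uwydokøs]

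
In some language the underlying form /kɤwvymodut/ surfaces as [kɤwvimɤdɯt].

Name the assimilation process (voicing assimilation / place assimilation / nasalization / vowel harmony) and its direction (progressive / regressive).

vowel harmony, progressive

/y/→[i] /o/→[ɤ] /u/→[ɯ].
Vowels agree with the first vowel, so the harmony is progressive.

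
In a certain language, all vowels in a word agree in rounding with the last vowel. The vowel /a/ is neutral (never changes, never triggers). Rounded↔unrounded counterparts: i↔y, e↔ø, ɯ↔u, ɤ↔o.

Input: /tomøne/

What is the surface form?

/o/ harmonizes with /e/ ([-round]) → [ɤ]
/ø/ harmonizes with /e/ ([-round]) → [e]

[tɤmene]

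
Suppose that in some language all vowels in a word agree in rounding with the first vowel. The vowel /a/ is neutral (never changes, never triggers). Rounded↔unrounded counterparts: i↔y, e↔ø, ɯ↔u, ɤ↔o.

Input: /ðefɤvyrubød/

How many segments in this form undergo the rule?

3

/y/ harmonizes with /e/ ([-round]) → [i]
/u/ harmonizes with /e/ ([-round]) → [ɯ]
/ø/ harmonizes with /e/ ([-round]) → [e]
3 segments change.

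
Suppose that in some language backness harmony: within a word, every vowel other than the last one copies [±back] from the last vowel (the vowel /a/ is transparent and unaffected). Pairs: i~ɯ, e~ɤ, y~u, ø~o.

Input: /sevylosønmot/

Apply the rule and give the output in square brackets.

[sɤvulosonmot]

/e/ harmonizes with /o/ ([+back]) → [ɤ]
/y/ harmonizes with /o/ ([+back]) → [u]
/ø/ harmonizes with /o/ ([+back]) → [o]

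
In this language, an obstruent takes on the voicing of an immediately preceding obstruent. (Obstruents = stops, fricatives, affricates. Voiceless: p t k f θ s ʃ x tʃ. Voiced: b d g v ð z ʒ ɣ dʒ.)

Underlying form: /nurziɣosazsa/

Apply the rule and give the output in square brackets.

/s/ after /z/ (voiced) → [z]

[nurziɣosazza]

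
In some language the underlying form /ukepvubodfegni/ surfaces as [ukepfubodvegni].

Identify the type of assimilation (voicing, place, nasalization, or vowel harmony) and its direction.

/v/→[f] /f/→[v].
Each target copies a feature from the preceding segment, so the direction is progressive.

voicing assimilation, progressive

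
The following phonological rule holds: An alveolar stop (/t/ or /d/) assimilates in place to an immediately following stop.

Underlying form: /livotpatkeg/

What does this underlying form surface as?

[livoppakkeg]

/t/ before /p/ (labial) → [p]
/t/ before /k/ (velar) → [k]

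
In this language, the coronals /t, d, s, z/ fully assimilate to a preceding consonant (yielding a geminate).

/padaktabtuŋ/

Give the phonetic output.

[padakkabbuŋ]

/t/ after /k/ → [k] (total assimilation)
/t/ after /b/ → [b] (total assimilation)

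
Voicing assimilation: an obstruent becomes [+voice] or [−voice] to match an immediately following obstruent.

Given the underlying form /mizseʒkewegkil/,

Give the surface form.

[misseʃkewekkil]

/z/ before /s/ (voiceless) → [s]
/ʒ/ before /k/ (voiceless) → [ʃ]
/g/ before /k/ (voiceless) → [k]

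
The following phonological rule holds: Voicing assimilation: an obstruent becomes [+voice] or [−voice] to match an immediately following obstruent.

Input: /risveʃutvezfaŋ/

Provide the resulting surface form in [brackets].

/s/ before /v/ (voiced) → [z]
/t/ before /v/ (voiced) → [d]
/z/ before /f/ (voiceless) → [s]

[rizveʃudvesfaŋ]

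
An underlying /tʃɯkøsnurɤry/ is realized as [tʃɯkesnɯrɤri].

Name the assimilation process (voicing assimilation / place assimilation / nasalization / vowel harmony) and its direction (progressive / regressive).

vowel harmony, progressive

/ø/→[e] /u/→[ɯ] /y/→[i].
Vowels agree with the first vowel, so the harmony is progressive.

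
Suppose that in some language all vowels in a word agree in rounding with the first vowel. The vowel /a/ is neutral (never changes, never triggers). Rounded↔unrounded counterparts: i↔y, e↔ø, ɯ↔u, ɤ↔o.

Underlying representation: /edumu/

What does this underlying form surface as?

[edɯmɯ]

/u/ harmonizes with /e/ ([-round]) → [ɯ]
/u/ harmonizes with /e/ ([-round]) → [ɯ]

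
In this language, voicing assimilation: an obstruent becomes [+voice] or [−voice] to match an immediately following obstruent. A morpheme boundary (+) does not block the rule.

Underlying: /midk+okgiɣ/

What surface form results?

[mitk+oggiɣ]

/d/ before /k/ (voiceless) → [t]
/k/ before /g/ (voiced) → [g]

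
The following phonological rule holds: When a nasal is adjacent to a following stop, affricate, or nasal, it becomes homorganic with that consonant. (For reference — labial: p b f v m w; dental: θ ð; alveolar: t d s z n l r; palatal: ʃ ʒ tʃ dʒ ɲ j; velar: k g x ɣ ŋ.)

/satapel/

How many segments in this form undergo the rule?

No segment meets the rule's conditions.

0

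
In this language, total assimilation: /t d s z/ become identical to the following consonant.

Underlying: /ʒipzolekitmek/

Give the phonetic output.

[ʒipzolekimmek]

/t/ before /m/ → [m] (total assimilation)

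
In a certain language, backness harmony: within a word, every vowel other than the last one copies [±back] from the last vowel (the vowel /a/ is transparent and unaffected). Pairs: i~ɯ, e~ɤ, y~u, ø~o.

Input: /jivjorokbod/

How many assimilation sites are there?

/i/ harmonizes with /o/ ([+back]) → [ɯ]
1 segment changes.

1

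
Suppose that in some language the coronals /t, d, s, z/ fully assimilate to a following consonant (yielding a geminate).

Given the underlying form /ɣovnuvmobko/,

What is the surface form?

[ɣovnuvmobko]

no segment meets the rule's conditions; no change.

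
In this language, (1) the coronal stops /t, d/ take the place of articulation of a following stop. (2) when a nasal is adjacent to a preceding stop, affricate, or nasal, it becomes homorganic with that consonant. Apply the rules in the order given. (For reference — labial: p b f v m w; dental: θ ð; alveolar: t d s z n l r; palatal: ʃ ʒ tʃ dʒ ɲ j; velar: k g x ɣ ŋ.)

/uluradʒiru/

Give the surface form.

Rule 1: no segment meets the rule's conditions; no change.
After rule 1: uluradʒiru
Rule 2: no segment meets the rule's conditions; no change.

[uluradʒiru]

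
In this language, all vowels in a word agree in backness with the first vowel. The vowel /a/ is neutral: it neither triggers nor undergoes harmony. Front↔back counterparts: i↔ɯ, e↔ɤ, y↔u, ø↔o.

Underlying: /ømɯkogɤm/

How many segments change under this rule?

3

/ɯ/ harmonizes with /ø/ ([-back]) → [i]
/o/ harmonizes with /ø/ ([-back]) → [ø]
/ɤ/ harmonizes with /ø/ ([-back]) → [e]
3 segments change.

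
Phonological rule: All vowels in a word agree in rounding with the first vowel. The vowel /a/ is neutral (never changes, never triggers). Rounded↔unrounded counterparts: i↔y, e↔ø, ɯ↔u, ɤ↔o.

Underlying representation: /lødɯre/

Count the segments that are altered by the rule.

/ɯ/ harmonizes with /ø/ ([+round]) → [u]
/e/ harmonizes with /ø/ ([+round]) → [ø]
2 segments change.

2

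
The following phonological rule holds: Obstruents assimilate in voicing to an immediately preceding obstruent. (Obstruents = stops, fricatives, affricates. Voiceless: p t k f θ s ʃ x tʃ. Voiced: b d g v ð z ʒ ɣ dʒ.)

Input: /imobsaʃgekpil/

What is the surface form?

[imobzaʃkekpil]

/s/ after /b/ (voiced) → [z]
/g/ after /ʃ/ (voiceless) → [k]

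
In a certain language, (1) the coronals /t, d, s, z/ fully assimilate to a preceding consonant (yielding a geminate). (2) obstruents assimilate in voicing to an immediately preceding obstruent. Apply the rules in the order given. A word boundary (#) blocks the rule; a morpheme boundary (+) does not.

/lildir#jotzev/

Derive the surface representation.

[lillir#jottev]

Rule 1: /d/ after /l/ → [l] (total assimilation)
Rule 1: /z/ after /t/ → [t] (total assimilation)
After rule 1: lillir#jottev
Rule 2: no segment meets the rule's conditions; no change.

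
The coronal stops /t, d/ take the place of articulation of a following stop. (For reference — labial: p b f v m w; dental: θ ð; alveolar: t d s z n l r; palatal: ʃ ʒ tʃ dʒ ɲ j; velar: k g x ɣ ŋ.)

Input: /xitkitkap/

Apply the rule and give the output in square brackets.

[xikkikkap]

/t/ before /k/ (velar) → [k]
/t/ before /k/ (velar) → [k]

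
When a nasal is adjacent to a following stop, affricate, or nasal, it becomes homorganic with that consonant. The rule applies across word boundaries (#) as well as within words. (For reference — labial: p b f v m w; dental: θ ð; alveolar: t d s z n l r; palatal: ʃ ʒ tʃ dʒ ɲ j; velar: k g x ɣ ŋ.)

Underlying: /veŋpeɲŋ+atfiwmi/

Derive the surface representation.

[vempeŋŋ+atfiwmi]

/ŋ/ before /p/ (labial) → [m]
/ɲ/ before /ŋ/ (velar) → [ŋ]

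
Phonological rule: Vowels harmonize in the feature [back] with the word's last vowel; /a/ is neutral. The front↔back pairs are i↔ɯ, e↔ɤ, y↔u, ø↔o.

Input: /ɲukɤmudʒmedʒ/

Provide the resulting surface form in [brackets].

/u/ harmonizes with /e/ ([-back]) → [y]
/ɤ/ harmonizes with /e/ ([-back]) → [e]
/u/ harmonizes with /e/ ([-back]) → [y]

[ɲykemydʒmedʒ]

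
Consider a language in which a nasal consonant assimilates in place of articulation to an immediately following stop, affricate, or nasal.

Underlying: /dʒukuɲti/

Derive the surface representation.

/ɲ/ before /t/ (alveolar) → [n]

[dʒukunti]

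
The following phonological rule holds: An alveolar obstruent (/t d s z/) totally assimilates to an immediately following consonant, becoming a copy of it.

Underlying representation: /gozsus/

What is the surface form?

[gossus]

/z/ before /s/ → [s] (total assimilation)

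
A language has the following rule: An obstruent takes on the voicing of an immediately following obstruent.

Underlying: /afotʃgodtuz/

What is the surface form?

/tʃ/ before /g/ (voiced) → [dʒ]
/d/ before /t/ (voiceless) → [t]

[afodʒgottuz]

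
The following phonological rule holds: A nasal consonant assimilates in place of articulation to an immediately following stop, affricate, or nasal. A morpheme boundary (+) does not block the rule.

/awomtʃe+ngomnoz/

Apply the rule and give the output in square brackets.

/m/ before /tʃ/ (palatal) → [ɲ]
/n/ before /g/ (velar) → [ŋ]
/m/ before /n/ (alveolar) → [n]

[awoɲtʃe+ŋgonnoz]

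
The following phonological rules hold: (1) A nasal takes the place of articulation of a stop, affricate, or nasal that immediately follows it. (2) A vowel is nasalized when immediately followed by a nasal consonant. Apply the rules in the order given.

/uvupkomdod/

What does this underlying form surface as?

Rule 1: /m/ before /d/ (alveolar) → [n]
After rule 1: uvupkondod
Rule 2: /o/ before nasal /n/ → [õ]

[uvupkõndod]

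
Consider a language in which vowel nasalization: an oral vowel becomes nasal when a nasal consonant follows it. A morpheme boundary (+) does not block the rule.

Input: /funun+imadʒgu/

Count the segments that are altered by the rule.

/u/ before nasal /n/ → [ũ]
/u/ before nasal /n/ → [ũ]
/i/ before nasal /m/ → [ĩ]
3 segments change.

3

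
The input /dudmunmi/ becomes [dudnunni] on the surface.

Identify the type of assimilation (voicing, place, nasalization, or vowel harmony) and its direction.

place assimilation, progressive

/m/→[n] /m/→[n].
Each target copies a feature from the preceding segment, so the direction is progressive.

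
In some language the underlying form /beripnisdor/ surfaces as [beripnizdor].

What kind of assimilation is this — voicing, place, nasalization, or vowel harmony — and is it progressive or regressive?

/s/→[z].
Each target copies a feature from the following segment, so the direction is regressive.

voicing assimilation, regressive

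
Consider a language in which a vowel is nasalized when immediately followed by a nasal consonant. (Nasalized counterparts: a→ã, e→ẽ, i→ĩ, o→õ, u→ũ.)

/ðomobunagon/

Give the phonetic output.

[ðõmobũnagõn]

/o/ before nasal /m/ → [õ]
/u/ before nasal /n/ → [ũ]
/o/ before nasal /n/ → [õ]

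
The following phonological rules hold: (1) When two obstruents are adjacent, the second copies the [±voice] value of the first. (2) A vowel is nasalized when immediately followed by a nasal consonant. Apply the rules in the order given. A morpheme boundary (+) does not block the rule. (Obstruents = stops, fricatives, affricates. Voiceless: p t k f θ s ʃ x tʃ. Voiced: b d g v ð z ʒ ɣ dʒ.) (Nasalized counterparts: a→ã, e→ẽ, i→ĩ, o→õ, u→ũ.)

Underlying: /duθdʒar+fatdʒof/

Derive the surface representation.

Rule 1: /dʒ/ after /θ/ (voiceless) → [tʃ]
Rule 1: /dʒ/ after /t/ (voiceless) → [tʃ]
After rule 1: duθtʃar+fattʃof
Rule 2: no segment meets the rule's conditions; no change.

[duθtʃar+fattʃof]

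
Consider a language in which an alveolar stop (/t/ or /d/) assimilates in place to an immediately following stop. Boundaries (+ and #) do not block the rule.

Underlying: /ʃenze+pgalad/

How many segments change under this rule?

No segment meets the rule's conditions.

0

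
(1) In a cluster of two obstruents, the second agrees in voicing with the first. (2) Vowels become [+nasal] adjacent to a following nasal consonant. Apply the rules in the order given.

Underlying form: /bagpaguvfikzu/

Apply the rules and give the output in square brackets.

Rule 1: /p/ after /g/ (voiced) → [b]
Rule 1: /f/ after /v/ (voiced) → [v]
Rule 1: /z/ after /k/ (voiceless) → [s]
After rule 1: bagbaguvviksu
Rule 2: no segment meets the rule's conditions; no change.

[bagbaguvviksu]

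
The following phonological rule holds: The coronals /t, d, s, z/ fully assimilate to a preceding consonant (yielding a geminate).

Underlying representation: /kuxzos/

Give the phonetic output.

[kuxxos]

/z/ after /x/ → [x] (total assimilation)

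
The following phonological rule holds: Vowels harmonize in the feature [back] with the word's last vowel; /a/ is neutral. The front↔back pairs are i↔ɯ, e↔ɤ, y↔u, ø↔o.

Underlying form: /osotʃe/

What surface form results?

/o/ harmonizes with /e/ ([-back]) → [ø]
/o/ harmonizes with /e/ ([-back]) → [ø]

[øsøtʃe]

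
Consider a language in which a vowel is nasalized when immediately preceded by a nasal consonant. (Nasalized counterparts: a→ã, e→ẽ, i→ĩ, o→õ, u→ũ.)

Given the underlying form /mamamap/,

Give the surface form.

[mãmãmãp]

/a/ after nasal /m/ → [ã]
/a/ after nasal /m/ → [ã]
/a/ after nasal /m/ → [ã]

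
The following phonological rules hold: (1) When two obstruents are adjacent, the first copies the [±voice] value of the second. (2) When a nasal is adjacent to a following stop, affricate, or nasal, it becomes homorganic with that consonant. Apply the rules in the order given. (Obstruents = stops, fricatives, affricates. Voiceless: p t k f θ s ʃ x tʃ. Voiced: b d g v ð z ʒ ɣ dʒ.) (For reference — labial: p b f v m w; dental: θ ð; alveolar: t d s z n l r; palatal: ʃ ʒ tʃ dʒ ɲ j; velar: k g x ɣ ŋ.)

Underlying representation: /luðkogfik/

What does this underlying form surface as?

[luθkokfik]

Rule 1: /ð/ before /k/ (voiceless) → [θ]
Rule 1: /g/ before /f/ (voiceless) → [k]
After rule 1: luθkokfik
Rule 2: no segment meets the rule's conditions; no change.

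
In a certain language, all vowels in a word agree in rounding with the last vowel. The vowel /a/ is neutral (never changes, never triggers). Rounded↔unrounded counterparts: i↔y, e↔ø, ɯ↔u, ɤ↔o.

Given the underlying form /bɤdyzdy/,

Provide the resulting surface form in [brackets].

[bodyzdy]

/ɤ/ harmonizes with /y/ ([+round]) → [o]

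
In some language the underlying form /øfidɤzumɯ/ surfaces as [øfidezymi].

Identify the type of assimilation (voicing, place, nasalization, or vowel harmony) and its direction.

/ɤ/→[e] /u/→[y] /ɯ/→[i].
Vowels agree with the first vowel, so the harmony is progressive.

vowel harmony, progressive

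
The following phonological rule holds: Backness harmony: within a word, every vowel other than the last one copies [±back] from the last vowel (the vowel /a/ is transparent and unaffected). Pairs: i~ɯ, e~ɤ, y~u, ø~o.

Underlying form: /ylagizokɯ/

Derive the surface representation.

/y/ harmonizes with /ɯ/ ([+back]) → [u]
/i/ harmonizes with /ɯ/ ([+back]) → [ɯ]

[ulagɯzokɯ]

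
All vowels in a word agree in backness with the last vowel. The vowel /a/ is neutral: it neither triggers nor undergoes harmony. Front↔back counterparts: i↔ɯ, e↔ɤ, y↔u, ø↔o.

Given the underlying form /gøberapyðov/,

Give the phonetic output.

/ø/ harmonizes with /o/ ([+back]) → [o]
/e/ harmonizes with /o/ ([+back]) → [ɤ]
/y/ harmonizes with /o/ ([+back]) → [u]

[gobɤrapuðov]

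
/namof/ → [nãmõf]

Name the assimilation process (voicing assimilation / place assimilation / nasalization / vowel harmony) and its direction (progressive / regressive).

nasalization, progressive

/a/→[ã] /o/→[õ].
Each target copies a feature from the preceding segment, so the direction is progressive.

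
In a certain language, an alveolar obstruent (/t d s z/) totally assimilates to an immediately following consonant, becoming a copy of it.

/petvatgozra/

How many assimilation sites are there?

3

/t/ before /v/ → [v] (total assimilation)
/t/ before /g/ → [g] (total assimilation)
/z/ before /r/ → [r] (total assimilation)
3 segments change.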